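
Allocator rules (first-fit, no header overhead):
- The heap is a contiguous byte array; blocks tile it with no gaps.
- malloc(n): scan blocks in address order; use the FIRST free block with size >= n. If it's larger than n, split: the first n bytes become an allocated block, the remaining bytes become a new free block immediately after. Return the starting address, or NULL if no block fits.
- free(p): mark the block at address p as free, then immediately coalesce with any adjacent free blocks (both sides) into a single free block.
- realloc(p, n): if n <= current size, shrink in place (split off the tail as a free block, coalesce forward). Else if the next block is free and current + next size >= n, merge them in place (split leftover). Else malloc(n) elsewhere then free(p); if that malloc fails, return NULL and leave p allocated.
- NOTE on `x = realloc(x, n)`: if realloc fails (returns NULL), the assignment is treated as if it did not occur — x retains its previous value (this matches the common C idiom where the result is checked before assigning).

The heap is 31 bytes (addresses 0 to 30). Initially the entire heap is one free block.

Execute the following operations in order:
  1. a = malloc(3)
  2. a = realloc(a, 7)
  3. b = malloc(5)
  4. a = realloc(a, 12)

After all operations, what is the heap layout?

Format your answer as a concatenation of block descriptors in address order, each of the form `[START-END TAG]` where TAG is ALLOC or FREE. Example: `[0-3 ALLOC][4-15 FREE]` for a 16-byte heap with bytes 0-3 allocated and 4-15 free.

Answer: [0-6 FREE][7-11 ALLOC][12-23 ALLOC][24-30 FREE]

Derivation:
Op 1: a = malloc(3) -> a = 0; heap: [0-2 ALLOC][3-30 FREE]
Op 2: a = realloc(a, 7) -> a = 0; heap: [0-6 ALLOC][7-30 FREE]
Op 3: b = malloc(5) -> b = 7; heap: [0-6 ALLOC][7-11 ALLOC][12-30 FREE]
Op 4: a = realloc(a, 12) -> a = 12; heap: [0-6 FREE][7-11 ALLOC][12-23 ALLOC][24-30 FREE]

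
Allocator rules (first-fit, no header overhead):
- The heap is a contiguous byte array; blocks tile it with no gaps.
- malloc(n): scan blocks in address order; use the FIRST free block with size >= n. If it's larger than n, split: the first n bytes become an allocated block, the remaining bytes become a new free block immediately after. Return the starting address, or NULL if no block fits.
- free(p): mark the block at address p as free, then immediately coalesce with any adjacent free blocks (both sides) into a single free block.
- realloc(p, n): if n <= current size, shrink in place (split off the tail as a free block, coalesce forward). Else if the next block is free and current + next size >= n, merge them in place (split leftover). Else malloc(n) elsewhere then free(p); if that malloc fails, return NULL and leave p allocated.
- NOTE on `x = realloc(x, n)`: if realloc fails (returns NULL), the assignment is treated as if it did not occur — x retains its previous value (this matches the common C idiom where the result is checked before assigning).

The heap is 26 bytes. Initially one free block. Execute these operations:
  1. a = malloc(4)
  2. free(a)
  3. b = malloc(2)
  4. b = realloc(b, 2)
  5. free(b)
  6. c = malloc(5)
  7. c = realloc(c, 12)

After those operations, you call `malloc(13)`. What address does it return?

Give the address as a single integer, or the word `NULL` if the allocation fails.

Op 1: a = malloc(4) -> a = 0; heap: [0-3 ALLOC][4-25 FREE]
Op 2: free(a) -> (freed a); heap: [0-25 FREE]
Op 3: b = malloc(2) -> b = 0; heap: [0-1 ALLOC][2-25 FREE]
Op 4: b = realloc(b, 2) -> b = 0; heap: [0-1 ALLOC][2-25 FREE]
Op 5: free(b) -> (freed b); heap: [0-25 FREE]
Op 6: c = malloc(5) -> c = 0; heap: [0-4 ALLOC][5-25 FREE]
Op 7: c = realloc(c, 12) -> c = 0; heap: [0-11 ALLOC][12-25 FREE]
malloc(13): first-fit scan over [0-11 ALLOC][12-25 FREE] -> 12

Answer: 12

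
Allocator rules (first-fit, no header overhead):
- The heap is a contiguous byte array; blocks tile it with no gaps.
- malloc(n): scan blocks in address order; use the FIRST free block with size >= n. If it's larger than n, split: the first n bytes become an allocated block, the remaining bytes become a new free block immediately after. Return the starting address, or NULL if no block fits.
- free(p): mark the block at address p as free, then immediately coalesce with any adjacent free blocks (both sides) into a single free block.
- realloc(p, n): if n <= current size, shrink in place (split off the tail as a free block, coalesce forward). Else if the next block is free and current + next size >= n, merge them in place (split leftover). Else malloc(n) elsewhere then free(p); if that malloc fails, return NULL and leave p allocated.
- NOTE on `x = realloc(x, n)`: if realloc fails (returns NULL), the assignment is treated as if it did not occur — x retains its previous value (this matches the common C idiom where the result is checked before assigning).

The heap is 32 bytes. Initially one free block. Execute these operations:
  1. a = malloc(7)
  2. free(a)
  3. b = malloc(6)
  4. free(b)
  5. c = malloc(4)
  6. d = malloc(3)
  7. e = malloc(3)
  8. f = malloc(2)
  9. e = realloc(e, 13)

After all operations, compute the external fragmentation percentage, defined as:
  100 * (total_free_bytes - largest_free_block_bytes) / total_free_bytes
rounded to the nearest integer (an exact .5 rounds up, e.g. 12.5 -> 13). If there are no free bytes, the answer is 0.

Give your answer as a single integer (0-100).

Op 1: a = malloc(7) -> a = 0; heap: [0-6 ALLOC][7-31 FREE]
Op 2: free(a) -> (freed a); heap: [0-31 FREE]
Op 3: b = malloc(6) -> b = 0; heap: [0-5 ALLOC][6-31 FREE]
Op 4: free(b) -> (freed b); heap: [0-31 FREE]
Op 5: c = malloc(4) -> c = 0; heap: [0-3 ALLOC][4-31 FREE]
Op 6: d = malloc(3) -> d = 4; heap: [0-3 ALLOC][4-6 ALLOC][7-31 FREE]
Op 7: e = malloc(3) -> e = 7; heap: [0-3 ALLOC][4-6 ALLOC][7-9 ALLOC][10-31 FREE]
Op 8: f = malloc(2) -> f = 10; heap: [0-3 ALLOC][4-6 ALLOC][7-9 ALLOC][10-11 ALLOC][12-31 FREE]
Op 9: e = realloc(e, 13) -> e = 12; heap: [0-3 ALLOC][4-6 ALLOC][7-9 FREE][10-11 ALLOC][12-24 ALLOC][25-31 FREE]
Free blocks: [3 7] total_free=10 largest=7 -> 100*(10-7)/10 = 300/10 = 30

Answer: 30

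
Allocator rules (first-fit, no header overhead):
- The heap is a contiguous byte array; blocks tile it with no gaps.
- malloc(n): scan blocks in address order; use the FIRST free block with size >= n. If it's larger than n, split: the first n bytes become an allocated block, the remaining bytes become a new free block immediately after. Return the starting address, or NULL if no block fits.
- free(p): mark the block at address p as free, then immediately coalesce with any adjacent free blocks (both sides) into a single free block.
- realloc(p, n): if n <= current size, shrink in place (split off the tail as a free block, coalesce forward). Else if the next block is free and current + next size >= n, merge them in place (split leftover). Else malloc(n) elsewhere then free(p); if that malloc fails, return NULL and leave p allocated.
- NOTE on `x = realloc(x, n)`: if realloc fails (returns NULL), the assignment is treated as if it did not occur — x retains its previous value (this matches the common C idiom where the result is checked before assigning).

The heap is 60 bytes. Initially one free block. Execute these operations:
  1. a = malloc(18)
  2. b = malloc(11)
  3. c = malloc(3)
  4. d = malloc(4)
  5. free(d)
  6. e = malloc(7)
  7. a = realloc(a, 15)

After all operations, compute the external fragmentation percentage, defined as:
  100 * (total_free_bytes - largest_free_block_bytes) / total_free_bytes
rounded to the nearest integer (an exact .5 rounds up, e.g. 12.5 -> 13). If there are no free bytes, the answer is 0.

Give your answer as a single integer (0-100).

Op 1: a = malloc(18) -> a = 0; heap: [0-17 ALLOC][18-59 FREE]
Op 2: b = malloc(11) -> b = 18; heap: [0-17 ALLOC][18-28 ALLOC][29-59 FREE]
Op 3: c = malloc(3) -> c = 29; heap: [0-17 ALLOC][18-28 ALLOC][29-31 ALLOC][32-59 FREE]
Op 4: d = malloc(4) -> d = 32; heap: [0-17 ALLOC][18-28 ALLOC][29-31 ALLOC][32-35 ALLOC][36-59 FREE]
Op 5: free(d) -> (freed d); heap: [0-17 ALLOC][18-28 ALLOC][29-31 ALLOC][32-59 FREE]
Op 6: e = malloc(7) -> e = 32; heap: [0-17 ALLOC][18-28 ALLOC][29-31 ALLOC][32-38 ALLOC][39-59 FREE]
Op 7: a = realloc(a, 15) -> a = 0; heap: [0-14 ALLOC][15-17 FREE][18-28 ALLOC][29-31 ALLOC][32-38 ALLOC][39-59 FREE]
Free blocks: [3 21] total_free=24 largest=21 -> 100*(24-21)/24 = 300/24 = 12.5 -> rounds to 13

Answer: 13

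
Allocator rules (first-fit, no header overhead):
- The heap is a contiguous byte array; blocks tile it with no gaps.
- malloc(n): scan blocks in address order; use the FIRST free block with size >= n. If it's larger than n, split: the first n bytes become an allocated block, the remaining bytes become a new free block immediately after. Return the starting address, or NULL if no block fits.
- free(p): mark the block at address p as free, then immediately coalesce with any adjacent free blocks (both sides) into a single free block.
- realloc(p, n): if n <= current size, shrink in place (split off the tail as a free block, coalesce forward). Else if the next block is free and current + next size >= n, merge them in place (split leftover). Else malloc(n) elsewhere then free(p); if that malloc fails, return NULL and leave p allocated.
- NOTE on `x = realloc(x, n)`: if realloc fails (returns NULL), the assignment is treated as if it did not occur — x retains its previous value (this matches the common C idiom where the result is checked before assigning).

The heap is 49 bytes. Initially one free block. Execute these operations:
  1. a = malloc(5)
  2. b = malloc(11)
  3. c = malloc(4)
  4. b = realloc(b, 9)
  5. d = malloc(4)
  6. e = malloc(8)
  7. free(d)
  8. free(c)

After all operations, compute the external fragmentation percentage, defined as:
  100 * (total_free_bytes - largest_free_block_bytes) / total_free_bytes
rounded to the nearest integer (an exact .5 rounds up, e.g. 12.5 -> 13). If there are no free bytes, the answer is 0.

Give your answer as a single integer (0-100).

Op 1: a = malloc(5) -> a = 0; heap: [0-4 ALLOC][5-48 FREE]
Op 2: b = malloc(11) -> b = 5; heap: [0-4 ALLOC][5-15 ALLOC][16-48 FREE]
Op 3: c = malloc(4) -> c = 16; heap: [0-4 ALLOC][5-15 ALLOC][16-19 ALLOC][20-48 FREE]
Op 4: b = realloc(b, 9) -> b = 5; heap: [0-4 ALLOC][5-13 ALLOC][14-15 FREE][16-19 ALLOC][20-48 FREE]
Op 5: d = malloc(4) -> d = 20; heap: [0-4 ALLOC][5-13 ALLOC][14-15 FREE][16-19 ALLOC][20-23 ALLOC][24-48 FREE]
Op 6: e = malloc(8) -> e = 24; heap: [0-4 ALLOC][5-13 ALLOC][14-15 FREE][16-19 ALLOC][20-23 ALLOC][24-31 ALLOC][32-48 FREE]
Op 7: free(d) -> (freed d); heap: [0-4 ALLOC][5-13 ALLOC][14-15 FREE][16-19 ALLOC][20-23 FREE][24-31 ALLOC][32-48 FREE]
Op 8: free(c) -> (freed c); heap: [0-4 ALLOC][5-13 ALLOC][14-23 FREE][24-31 ALLOC][32-48 FREE]
Free blocks: [10 17] total_free=27 largest=17 -> 100*(27-17)/27 = 1000/27 ≈ 37.037 -> rounds to 37

Answer: 37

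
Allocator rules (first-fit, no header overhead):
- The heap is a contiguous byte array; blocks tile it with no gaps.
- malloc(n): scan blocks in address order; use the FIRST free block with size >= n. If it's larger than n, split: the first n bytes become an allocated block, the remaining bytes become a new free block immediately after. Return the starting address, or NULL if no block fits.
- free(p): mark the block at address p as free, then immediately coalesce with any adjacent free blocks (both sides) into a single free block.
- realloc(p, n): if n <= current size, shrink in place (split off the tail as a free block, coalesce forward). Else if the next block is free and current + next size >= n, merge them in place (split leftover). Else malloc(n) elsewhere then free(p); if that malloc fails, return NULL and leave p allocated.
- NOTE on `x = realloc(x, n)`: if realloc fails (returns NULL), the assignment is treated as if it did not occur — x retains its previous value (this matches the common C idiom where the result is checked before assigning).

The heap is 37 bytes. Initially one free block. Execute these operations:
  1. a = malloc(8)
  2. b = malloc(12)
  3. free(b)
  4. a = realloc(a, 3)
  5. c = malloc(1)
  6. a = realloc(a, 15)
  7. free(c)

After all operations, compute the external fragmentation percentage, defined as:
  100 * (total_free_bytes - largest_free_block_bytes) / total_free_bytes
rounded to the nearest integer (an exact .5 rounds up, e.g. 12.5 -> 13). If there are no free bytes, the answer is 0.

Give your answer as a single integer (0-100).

Answer: 18

Derivation:
Op 1: a = malloc(8) -> a = 0; heap: [0-7 ALLOC][8-36 FREE]
Op 2: b = malloc(12) -> b = 8; heap: [0-7 ALLOC][8-19 ALLOC][20-36 FREE]
Op 3: free(b) -> (freed b); heap: [0-7 ALLOC][8-36 FREE]
Op 4: a = realloc(a, 3) -> a = 0; heap: [0-2 ALLOC][3-36 FREE]
Op 5: c = malloc(1) -> c = 3; heap: [0-2 ALLOC][3-3 ALLOC][4-36 FREE]
Op 6: a = realloc(a, 15) -> a = 4; heap: [0-2 FREE][3-3 ALLOC][4-18 ALLOC][19-36 FREE]
Op 7: free(c) -> (freed c); heap: [0-3 FREE][4-18 ALLOC][19-36 FREE]
Free blocks: [4 18] total_free=22 largest=18 -> 100*(22-18)/22 = 400/22 ≈ 18.182 -> rounds to 18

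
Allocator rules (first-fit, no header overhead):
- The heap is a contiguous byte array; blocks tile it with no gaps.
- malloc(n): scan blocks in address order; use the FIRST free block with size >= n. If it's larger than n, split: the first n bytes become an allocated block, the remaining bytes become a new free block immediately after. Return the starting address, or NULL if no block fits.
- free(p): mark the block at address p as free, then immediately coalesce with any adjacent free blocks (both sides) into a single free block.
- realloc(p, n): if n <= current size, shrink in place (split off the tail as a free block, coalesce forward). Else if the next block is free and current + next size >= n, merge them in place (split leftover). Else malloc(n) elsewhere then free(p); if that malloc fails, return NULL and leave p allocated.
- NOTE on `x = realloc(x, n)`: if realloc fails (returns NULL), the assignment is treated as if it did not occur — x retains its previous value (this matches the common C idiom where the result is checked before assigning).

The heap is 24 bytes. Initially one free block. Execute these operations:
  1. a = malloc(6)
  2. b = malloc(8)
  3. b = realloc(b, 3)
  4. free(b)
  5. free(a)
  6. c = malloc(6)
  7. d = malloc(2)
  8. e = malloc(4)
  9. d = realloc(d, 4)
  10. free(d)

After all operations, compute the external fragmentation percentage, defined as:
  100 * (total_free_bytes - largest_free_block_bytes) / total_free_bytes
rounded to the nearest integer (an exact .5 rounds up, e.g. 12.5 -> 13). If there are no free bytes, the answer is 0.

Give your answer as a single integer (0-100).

Answer: 14

Derivation:
Op 1: a = malloc(6) -> a = 0; heap: [0-5 ALLOC][6-23 FREE]
Op 2: b = malloc(8) -> b = 6; heap: [0-5 ALLOC][6-13 ALLOC][14-23 FREE]
Op 3: b = realloc(b, 3) -> b = 6; heap: [0-5 ALLOC][6-8 ALLOC][9-23 FREE]
Op 4: free(b) -> (freed b); heap: [0-5 ALLOC][6-23 FREE]
Op 5: free(a) -> (freed a); heap: [0-23 FREE]
Op 6: c = malloc(6) -> c = 0; heap: [0-5 ALLOC][6-23 FREE]
Op 7: d = malloc(2) -> d = 6; heap: [0-5 ALLOC][6-7 ALLOC][8-23 FREE]
Op 8: e = malloc(4) -> e = 8; heap: [0-5 ALLOC][6-7 ALLOC][8-11 ALLOC][12-23 FREE]
Op 9: d = realloc(d, 4) -> d = 12; heap: [0-5 ALLOC][6-7 FREE][8-11 ALLOC][12-15 ALLOC][16-23 FREE]
Op 10: free(d) -> (freed d); heap: [0-5 ALLOC][6-7 FREE][8-11 ALLOC][12-23 FREE]
Free blocks: [2 12] total_free=14 largest=12 -> 100*(14-12)/14 = 200/14 ≈ 14.286 -> rounds to 14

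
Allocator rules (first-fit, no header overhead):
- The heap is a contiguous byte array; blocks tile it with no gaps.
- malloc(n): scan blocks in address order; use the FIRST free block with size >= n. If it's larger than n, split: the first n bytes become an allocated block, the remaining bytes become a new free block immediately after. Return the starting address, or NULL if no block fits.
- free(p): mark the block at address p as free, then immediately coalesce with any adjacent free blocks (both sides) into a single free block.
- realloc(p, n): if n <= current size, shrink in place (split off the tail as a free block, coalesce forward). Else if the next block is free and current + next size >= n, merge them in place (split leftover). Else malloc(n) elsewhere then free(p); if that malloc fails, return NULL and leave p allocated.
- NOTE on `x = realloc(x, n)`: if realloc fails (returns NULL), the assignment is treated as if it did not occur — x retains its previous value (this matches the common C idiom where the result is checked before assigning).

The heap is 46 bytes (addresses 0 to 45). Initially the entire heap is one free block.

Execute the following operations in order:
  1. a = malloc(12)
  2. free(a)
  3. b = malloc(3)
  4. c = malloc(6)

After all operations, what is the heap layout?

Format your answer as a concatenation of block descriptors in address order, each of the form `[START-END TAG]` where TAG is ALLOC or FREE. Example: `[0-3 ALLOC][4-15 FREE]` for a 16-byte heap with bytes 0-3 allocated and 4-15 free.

Op 1: a = malloc(12) -> a = 0; heap: [0-11 ALLOC][12-45 FREE]
Op 2: free(a) -> (freed a); heap: [0-45 FREE]
Op 3: b = malloc(3) -> b = 0; heap: [0-2 ALLOC][3-45 FREE]
Op 4: c = malloc(6) -> c = 3; heap: [0-2 ALLOC][3-8 ALLOC][9-45 FREE]

Answer: [0-2 ALLOC][3-8 ALLOC][9-45 FREE]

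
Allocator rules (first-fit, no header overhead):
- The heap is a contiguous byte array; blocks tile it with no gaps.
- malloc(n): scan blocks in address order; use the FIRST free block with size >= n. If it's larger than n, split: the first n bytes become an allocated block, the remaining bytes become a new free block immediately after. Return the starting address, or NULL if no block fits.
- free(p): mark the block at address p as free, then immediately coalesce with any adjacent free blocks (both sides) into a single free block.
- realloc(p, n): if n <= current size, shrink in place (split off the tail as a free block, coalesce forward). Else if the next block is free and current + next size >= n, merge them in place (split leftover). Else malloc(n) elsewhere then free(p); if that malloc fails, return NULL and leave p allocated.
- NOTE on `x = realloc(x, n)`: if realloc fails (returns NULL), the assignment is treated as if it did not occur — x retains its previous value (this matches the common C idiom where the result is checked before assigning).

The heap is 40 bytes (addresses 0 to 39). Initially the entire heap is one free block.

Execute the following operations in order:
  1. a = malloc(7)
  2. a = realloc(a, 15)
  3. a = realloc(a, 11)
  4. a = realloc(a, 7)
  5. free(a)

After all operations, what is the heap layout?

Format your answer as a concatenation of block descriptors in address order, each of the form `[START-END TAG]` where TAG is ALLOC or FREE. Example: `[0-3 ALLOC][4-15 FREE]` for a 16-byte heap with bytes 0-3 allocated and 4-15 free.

Op 1: a = malloc(7) -> a = 0; heap: [0-6 ALLOC][7-39 FREE]
Op 2: a = realloc(a, 15) -> a = 0; heap: [0-14 ALLOC][15-39 FREE]
Op 3: a = realloc(a, 11) -> a = 0; heap: [0-10 ALLOC][11-39 FREE]
Op 4: a = realloc(a, 7) -> a = 0; heap: [0-6 ALLOC][7-39 FREE]
Op 5: free(a) -> (freed a); heap: [0-39 FREE]

Answer: [0-39 FREE]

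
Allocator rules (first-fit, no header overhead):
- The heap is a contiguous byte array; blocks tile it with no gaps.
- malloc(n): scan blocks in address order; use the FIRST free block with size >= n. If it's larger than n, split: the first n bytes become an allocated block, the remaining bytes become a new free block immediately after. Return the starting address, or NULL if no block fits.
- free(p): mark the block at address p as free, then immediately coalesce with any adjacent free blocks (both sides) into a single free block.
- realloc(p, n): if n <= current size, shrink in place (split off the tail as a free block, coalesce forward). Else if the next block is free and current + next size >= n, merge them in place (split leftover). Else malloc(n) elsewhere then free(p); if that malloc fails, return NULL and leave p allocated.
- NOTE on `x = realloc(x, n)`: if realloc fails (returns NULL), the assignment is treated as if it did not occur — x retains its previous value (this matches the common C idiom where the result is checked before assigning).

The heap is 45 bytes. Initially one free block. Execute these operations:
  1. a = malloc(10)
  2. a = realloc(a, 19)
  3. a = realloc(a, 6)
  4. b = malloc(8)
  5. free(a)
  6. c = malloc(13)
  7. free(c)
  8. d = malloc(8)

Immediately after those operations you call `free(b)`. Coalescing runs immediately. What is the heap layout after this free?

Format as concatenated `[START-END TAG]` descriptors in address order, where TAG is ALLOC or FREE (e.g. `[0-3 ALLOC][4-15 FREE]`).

Op 1: a = malloc(10) -> a = 0; heap: [0-9 ALLOC][10-44 FREE]
Op 2: a = realloc(a, 19) -> a = 0; heap: [0-18 ALLOC][19-44 FREE]
Op 3: a = realloc(a, 6) -> a = 0; heap: [0-5 ALLOC][6-44 FREE]
Op 4: b = malloc(8) -> b = 6; heap: [0-5 ALLOC][6-13 ALLOC][14-44 FREE]
Op 5: free(a) -> (freed a); heap: [0-5 FREE][6-13 ALLOC][14-44 FREE]
Op 6: c = malloc(13) -> c = 14; heap: [0-5 FREE][6-13 ALLOC][14-26 ALLOC][27-44 FREE]
Op 7: free(c) -> (freed c); heap: [0-5 FREE][6-13 ALLOC][14-44 FREE]
Op 8: d = malloc(8) -> d = 14; heap: [0-5 FREE][6-13 ALLOC][14-21 ALLOC][22-44 FREE]
free(b): b = 6 -> block [6-13 ALLOC]; mark free, coalesce with adjacent free neighbors -> [0-13 FREE][14-21 ALLOC][22-44 FREE]

Answer: [0-13 FREE][14-21 ALLOC][22-44 FREE]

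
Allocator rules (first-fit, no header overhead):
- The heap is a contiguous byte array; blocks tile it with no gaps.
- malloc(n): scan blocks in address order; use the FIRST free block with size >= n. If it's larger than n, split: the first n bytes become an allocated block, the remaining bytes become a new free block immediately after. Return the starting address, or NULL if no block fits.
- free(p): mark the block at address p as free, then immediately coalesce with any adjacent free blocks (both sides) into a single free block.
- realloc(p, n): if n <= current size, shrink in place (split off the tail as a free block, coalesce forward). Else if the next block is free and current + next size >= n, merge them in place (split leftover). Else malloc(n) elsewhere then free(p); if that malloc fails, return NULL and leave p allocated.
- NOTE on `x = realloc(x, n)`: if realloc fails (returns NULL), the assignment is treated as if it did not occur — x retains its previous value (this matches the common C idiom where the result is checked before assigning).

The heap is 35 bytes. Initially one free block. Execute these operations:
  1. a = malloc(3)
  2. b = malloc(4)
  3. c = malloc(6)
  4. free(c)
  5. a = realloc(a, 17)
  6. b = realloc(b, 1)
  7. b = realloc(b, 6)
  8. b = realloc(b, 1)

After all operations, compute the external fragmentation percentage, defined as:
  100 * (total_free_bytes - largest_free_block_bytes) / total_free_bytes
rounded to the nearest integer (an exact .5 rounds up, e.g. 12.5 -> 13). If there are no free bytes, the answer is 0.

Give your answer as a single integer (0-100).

Op 1: a = malloc(3) -> a = 0; heap: [0-2 ALLOC][3-34 FREE]
Op 2: b = malloc(4) -> b = 3; heap: [0-2 ALLOC][3-6 ALLOC][7-34 FREE]
Op 3: c = malloc(6) -> c = 7; heap: [0-2 ALLOC][3-6 ALLOC][7-12 ALLOC][13-34 FREE]
Op 4: free(c) -> (freed c); heap: [0-2 ALLOC][3-6 ALLOC][7-34 FREE]
Op 5: a = realloc(a, 17) -> a = 7; heap: [0-2 FREE][3-6 ALLOC][7-23 ALLOC][24-34 FREE]
Op 6: b = realloc(b, 1) -> b = 3; heap: [0-2 FREE][3-3 ALLOC][4-6 FREE][7-23 ALLOC][24-34 FREE]
Op 7: b = realloc(b, 6) -> b = 24; heap: [0-6 FREE][7-23 ALLOC][24-29 ALLOC][30-34 FREE]
Op 8: b = realloc(b, 1) -> b = 24; heap: [0-6 FREE][7-23 ALLOC][24-24 ALLOC][25-34 FREE]
Free blocks: [7 10] total_free=17 largest=10 -> 100*(17-10)/17 = 700/17 ≈ 41.176 -> rounds to 41

Answer: 41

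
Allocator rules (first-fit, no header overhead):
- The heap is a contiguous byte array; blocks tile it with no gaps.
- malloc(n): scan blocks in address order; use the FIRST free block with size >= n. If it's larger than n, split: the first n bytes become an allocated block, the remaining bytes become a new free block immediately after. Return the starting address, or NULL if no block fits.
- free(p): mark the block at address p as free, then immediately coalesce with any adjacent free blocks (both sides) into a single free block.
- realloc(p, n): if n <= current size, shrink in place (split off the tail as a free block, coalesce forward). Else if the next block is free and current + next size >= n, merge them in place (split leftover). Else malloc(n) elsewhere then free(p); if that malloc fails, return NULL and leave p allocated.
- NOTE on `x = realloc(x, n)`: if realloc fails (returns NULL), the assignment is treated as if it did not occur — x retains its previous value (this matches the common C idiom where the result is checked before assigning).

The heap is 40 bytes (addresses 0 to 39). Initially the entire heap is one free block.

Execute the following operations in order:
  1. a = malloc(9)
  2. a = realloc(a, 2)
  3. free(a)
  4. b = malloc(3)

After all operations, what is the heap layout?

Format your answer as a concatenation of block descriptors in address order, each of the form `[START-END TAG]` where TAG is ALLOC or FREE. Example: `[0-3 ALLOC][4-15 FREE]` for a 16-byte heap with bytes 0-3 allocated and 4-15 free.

Op 1: a = malloc(9) -> a = 0; heap: [0-8 ALLOC][9-39 FREE]
Op 2: a = realloc(a, 2) -> a = 0; heap: [0-1 ALLOC][2-39 FREE]
Op 3: free(a) -> (freed a); heap: [0-39 FREE]
Op 4: b = malloc(3) -> b = 0; heap: [0-2 ALLOC][3-39 FREE]

Answer: [0-2 ALLOC][3-39 FREE]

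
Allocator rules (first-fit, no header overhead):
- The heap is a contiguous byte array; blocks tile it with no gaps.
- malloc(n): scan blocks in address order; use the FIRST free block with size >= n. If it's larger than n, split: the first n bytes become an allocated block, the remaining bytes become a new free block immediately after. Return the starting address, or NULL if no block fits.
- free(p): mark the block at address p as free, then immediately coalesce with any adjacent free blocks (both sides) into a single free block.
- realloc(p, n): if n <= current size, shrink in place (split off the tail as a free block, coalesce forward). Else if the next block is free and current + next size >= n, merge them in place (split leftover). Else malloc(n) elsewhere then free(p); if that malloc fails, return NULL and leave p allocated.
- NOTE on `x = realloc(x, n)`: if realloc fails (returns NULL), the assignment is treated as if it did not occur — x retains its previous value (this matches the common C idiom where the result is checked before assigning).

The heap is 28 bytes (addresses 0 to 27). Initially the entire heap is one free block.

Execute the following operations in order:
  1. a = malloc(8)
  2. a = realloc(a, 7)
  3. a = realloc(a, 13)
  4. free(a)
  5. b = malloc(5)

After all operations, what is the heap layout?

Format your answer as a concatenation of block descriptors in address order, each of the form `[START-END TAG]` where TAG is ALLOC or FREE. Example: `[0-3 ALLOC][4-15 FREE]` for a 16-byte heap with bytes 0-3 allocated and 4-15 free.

Answer: [0-4 ALLOC][5-27 FREE]

Derivation:
Op 1: a = malloc(8) -> a = 0; heap: [0-7 ALLOC][8-27 FREE]
Op 2: a = realloc(a, 7) -> a = 0; heap: [0-6 ALLOC][7-27 FREE]
Op 3: a = realloc(a, 13) -> a = 0; heap: [0-12 ALLOC][13-27 FREE]
Op 4: free(a) -> (freed a); heap: [0-27 FREE]
Op 5: b = malloc(5) -> b = 0; heap: [0-4 ALLOC][5-27 FREE]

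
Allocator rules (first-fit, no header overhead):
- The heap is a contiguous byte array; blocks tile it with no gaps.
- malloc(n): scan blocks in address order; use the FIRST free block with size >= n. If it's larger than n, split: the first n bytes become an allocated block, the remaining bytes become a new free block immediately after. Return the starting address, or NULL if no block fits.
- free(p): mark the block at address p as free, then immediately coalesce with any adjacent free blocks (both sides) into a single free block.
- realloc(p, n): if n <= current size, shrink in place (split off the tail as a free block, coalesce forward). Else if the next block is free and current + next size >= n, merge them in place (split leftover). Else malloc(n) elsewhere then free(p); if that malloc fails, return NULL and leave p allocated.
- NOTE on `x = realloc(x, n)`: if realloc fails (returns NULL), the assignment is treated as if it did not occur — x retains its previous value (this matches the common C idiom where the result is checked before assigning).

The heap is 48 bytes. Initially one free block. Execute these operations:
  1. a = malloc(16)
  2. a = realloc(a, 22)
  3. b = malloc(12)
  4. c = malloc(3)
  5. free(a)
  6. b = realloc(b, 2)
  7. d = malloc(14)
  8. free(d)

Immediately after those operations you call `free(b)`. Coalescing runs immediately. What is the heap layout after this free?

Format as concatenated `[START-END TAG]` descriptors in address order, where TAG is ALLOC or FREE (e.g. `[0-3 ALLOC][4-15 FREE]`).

Op 1: a = malloc(16) -> a = 0; heap: [0-15 ALLOC][16-47 FREE]
Op 2: a = realloc(a, 22) -> a = 0; heap: [0-21 ALLOC][22-47 FREE]
Op 3: b = malloc(12) -> b = 22; heap: [0-21 ALLOC][22-33 ALLOC][34-47 FREE]
Op 4: c = malloc(3) -> c = 34; heap: [0-21 ALLOC][22-33 ALLOC][34-36 ALLOC][37-47 FREE]
Op 5: free(a) -> (freed a); heap: [0-21 FREE][22-33 ALLOC][34-36 ALLOC][37-47 FREE]
Op 6: b = realloc(b, 2) -> b = 22; heap: [0-21 FREE][22-23 ALLOC][24-33 FREE][34-36 ALLOC][37-47 FREE]
Op 7: d = malloc(14) -> d = 0; heap: [0-13 ALLOC][14-21 FREE][22-23 ALLOC][24-33 FREE][34-36 ALLOC][37-47 FREE]
Op 8: free(d) -> (freed d); heap: [0-21 FREE][22-23 ALLOC][24-33 FREE][34-36 ALLOC][37-47 FREE]
free(b): b = 22 -> block [22-23 ALLOC]; mark free, coalesce with adjacent free neighbors -> [0-33 FREE][34-36 ALLOC][37-47 FREE]

Answer: [0-33 FREE][34-36 ALLOC][37-47 FREE]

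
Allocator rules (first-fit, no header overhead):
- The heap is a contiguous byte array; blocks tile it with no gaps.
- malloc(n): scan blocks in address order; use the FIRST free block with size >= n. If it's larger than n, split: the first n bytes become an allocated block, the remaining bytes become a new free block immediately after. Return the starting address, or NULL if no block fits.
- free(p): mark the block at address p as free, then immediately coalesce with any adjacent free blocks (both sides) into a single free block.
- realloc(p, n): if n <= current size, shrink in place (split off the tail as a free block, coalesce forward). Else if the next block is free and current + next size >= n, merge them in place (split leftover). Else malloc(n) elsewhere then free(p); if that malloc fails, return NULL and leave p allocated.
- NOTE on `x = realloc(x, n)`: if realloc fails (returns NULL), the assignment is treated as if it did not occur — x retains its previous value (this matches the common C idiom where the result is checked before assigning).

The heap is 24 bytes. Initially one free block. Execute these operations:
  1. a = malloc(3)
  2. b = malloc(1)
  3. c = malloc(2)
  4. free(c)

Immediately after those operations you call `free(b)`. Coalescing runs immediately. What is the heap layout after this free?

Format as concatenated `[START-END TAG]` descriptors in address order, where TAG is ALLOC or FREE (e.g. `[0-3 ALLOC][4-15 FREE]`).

Answer: [0-2 ALLOC][3-23 FREE]

Derivation:
Op 1: a = malloc(3) -> a = 0; heap: [0-2 ALLOC][3-23 FREE]
Op 2: b = malloc(1) -> b = 3; heap: [0-2 ALLOC][3-3 ALLOC][4-23 FREE]
Op 3: c = malloc(2) -> c = 4; heap: [0-2 ALLOC][3-3 ALLOC][4-5 ALLOC][6-23 FREE]
Op 4: free(c) -> (freed c); heap: [0-2 ALLOC][3-3 ALLOC][4-23 FREE]
free(b): b = 3 -> block [3-3 ALLOC]; mark free, coalesce with adjacent free neighbors -> [0-2 ALLOC][3-23 FREE]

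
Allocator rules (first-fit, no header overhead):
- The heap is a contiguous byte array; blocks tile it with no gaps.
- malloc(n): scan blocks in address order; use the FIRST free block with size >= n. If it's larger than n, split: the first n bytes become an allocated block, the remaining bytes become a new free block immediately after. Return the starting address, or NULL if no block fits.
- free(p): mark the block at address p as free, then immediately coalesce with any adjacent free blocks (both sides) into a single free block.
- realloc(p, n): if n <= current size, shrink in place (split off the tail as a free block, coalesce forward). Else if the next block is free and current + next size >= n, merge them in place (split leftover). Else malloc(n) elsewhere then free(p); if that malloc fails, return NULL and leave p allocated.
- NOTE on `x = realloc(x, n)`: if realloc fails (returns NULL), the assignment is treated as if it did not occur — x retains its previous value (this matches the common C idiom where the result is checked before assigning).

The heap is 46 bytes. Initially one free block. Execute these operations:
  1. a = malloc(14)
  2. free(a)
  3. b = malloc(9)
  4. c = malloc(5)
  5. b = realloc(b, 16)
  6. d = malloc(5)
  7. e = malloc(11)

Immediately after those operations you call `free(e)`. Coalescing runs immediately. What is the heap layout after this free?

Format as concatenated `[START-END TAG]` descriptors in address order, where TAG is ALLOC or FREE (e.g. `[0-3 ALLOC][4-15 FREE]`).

Answer: [0-4 ALLOC][5-8 FREE][9-13 ALLOC][14-29 ALLOC][30-45 FREE]

Derivation:
Op 1: a = malloc(14) -> a = 0; heap: [0-13 ALLOC][14-45 FREE]
Op 2: free(a) -> (freed a); heap: [0-45 FREE]
Op 3: b = malloc(9) -> b = 0; heap: [0-8 ALLOC][9-45 FREE]
Op 4: c = malloc(5) -> c = 9; heap: [0-8 ALLOC][9-13 ALLOC][14-45 FREE]
Op 5: b = realloc(b, 16) -> b = 14; heap: [0-8 FREE][9-13 ALLOC][14-29 ALLOC][30-45 FREE]
Op 6: d = malloc(5) -> d = 0; heap: [0-4 ALLOC][5-8 FREE][9-13 ALLOC][14-29 ALLOC][30-45 FREE]
Op 7: e = malloc(11) -> e = 30; heap: [0-4 ALLOC][5-8 FREE][9-13 ALLOC][14-29 ALLOC][30-40 ALLOC][41-45 FREE]
free(e): e = 30 -> block [30-40 ALLOC]; mark free, coalesce with adjacent free neighbors -> [0-4 ALLOC][5-8 FREE][9-13 ALLOC][14-29 ALLOC][30-45 FREE]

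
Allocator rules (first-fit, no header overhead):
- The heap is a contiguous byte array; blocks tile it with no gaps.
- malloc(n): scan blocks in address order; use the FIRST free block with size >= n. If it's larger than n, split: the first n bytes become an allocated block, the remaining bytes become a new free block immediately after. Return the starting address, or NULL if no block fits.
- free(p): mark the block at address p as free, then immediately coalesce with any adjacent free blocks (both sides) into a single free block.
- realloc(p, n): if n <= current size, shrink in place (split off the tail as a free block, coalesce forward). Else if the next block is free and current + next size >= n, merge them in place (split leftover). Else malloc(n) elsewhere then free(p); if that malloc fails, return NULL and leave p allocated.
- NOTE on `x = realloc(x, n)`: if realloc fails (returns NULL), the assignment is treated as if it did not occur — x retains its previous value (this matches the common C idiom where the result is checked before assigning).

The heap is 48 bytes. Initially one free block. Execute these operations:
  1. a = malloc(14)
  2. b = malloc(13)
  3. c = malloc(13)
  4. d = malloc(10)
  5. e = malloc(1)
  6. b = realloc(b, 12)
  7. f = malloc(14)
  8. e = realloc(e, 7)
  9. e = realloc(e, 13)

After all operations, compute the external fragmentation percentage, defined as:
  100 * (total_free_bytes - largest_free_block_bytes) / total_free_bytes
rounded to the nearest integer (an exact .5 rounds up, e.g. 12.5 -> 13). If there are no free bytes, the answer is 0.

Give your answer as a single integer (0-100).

Op 1: a = malloc(14) -> a = 0; heap: [0-13 ALLOC][14-47 FREE]
Op 2: b = malloc(13) -> b = 14; heap: [0-13 ALLOC][14-26 ALLOC][27-47 FREE]
Op 3: c = malloc(13) -> c = 27; heap: [0-13 ALLOC][14-26 ALLOC][27-39 ALLOC][40-47 FREE]
Op 4: d = malloc(10) -> d = NULL; heap: [0-13 ALLOC][14-26 ALLOC][27-39 ALLOC][40-47 FREE]
Op 5: e = malloc(1) -> e = 40; heap: [0-13 ALLOC][14-26 ALLOC][27-39 ALLOC][40-40 ALLOC][41-47 FREE]
Op 6: b = realloc(b, 12) -> b = 14; heap: [0-13 ALLOC][14-25 ALLOC][26-26 FREE][27-39 ALLOC][40-40 ALLOC][41-47 FREE]
Op 7: f = malloc(14) -> f = NULL; heap: [0-13 ALLOC][14-25 ALLOC][26-26 FREE][27-39 ALLOC][40-40 ALLOC][41-47 FREE]
Op 8: e = realloc(e, 7) -> e = 40; heap: [0-13 ALLOC][14-25 ALLOC][26-26 FREE][27-39 ALLOC][40-46 ALLOC][47-47 FREE]
Op 9: e = realloc(e, 13) -> NULL (e unchanged); heap: [0-13 ALLOC][14-25 ALLOC][26-26 FREE][27-39 ALLOC][40-46 ALLOC][47-47 FREE]
Free blocks: [1 1] total_free=2 largest=1 -> 100*(2-1)/2 = 100/2 = 50

Answer: 50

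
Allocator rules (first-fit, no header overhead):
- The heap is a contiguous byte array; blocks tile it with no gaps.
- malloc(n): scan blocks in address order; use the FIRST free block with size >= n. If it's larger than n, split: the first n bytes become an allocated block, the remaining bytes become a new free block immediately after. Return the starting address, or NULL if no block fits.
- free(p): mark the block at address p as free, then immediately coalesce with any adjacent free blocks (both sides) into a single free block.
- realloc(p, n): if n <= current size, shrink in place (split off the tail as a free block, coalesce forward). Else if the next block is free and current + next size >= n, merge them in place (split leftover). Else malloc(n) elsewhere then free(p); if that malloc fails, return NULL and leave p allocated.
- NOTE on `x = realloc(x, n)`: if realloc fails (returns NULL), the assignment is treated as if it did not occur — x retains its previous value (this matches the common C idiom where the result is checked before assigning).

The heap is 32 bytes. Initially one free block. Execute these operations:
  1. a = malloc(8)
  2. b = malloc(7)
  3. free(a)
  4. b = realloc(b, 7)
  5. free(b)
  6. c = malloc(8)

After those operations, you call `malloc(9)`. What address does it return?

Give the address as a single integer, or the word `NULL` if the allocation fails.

Answer: 8

Derivation:
Op 1: a = malloc(8) -> a = 0; heap: [0-7 ALLOC][8-31 FREE]
Op 2: b = malloc(7) -> b = 8; heap: [0-7 ALLOC][8-14 ALLOC][15-31 FREE]
Op 3: free(a) -> (freed a); heap: [0-7 FREE][8-14 ALLOC][15-31 FREE]
Op 4: b = realloc(b, 7) -> b = 8; heap: [0-7 FREE][8-14 ALLOC][15-31 FREE]
Op 5: free(b) -> (freed b); heap: [0-31 FREE]
Op 6: c = malloc(8) -> c = 0; heap: [0-7 ALLOC][8-31 FREE]
malloc(9): first-fit scan over [0-7 ALLOC][8-31 FREE] -> 8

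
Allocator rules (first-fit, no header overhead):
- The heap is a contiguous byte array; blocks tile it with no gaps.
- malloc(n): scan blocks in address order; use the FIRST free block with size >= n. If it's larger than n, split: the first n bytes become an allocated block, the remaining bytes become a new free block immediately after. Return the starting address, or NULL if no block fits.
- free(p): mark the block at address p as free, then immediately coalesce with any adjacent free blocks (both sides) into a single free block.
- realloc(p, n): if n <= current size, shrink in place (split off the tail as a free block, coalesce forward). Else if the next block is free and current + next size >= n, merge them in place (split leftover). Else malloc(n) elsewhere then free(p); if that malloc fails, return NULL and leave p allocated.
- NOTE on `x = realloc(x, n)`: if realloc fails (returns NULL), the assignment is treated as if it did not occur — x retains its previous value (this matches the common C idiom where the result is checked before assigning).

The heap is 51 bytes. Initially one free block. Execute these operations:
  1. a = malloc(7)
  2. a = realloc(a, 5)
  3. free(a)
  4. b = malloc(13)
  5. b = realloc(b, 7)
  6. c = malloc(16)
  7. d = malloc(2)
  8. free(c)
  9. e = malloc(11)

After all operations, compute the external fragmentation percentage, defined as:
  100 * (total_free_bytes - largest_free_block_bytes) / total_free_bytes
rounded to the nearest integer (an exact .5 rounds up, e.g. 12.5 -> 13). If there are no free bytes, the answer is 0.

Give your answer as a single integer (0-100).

Op 1: a = malloc(7) -> a = 0; heap: [0-6 ALLOC][7-50 FREE]
Op 2: a = realloc(a, 5) -> a = 0; heap: [0-4 ALLOC][5-50 FREE]
Op 3: free(a) -> (freed a); heap: [0-50 FREE]
Op 4: b = malloc(13) -> b = 0; heap: [0-12 ALLOC][13-50 FREE]
Op 5: b = realloc(b, 7) -> b = 0; heap: [0-6 ALLOC][7-50 FREE]
Op 6: c = malloc(16) -> c = 7; heap: [0-6 ALLOC][7-22 ALLOC][23-50 FREE]
Op 7: d = malloc(2) -> d = 23; heap: [0-6 ALLOC][7-22 ALLOC][23-24 ALLOC][25-50 FREE]
Op 8: free(c) -> (freed c); heap: [0-6 ALLOC][7-22 FREE][23-24 ALLOC][25-50 FREE]
Op 9: e = malloc(11) -> e = 7; heap: [0-6 ALLOC][7-17 ALLOC][18-22 FREE][23-24 ALLOC][25-50 FREE]
Free blocks: [5 26] total_free=31 largest=26 -> 100*(31-26)/31 = 500/31 ≈ 16.129 -> rounds to 16

Answer: 16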